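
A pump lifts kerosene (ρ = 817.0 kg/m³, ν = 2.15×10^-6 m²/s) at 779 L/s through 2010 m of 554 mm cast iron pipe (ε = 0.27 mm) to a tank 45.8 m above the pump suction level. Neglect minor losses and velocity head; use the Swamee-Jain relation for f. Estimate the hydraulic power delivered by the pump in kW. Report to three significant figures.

P_hyd ≈ 495 kW

V = 4Q/(πD²) = 3.232 m/s; Re = 8.33×10^5; ε/D = 4.87×10^-4; f = 0.01732
h_f = f(L/D)V²/2g = 33.44 m
Total head H = z + h_f = 45.8 + 33.44 = 79.24 m
P_hyd = ρgQH = 817.0·9.81·0.779·79.24 = 494.8 kW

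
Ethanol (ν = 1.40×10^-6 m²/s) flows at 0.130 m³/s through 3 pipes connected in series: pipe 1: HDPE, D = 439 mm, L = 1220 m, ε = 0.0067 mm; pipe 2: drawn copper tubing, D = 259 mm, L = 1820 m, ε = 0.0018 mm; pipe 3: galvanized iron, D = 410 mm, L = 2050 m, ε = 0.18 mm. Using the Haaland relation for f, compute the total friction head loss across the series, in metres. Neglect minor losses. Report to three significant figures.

H ≈ 35.0 m

Pipe 1: V = 0.8589 m/s, Re = 2.69×10^5, ε/D = 1.53×10^-5, f = 0.01475, h_1 = f(L/D)V²/2g = 1.541 m
Pipe 2: V = 2.467 m/s, Re = 4.56×10^5, ε/D = 6.95×10^-6, f = 0.01335, h_2 = f(L/D)V²/2g = 29.11 m
Pipe 3: V = 0.9847 m/s, Re = 2.88×10^5, ε/D = 4.39×10^-4, f = 0.01776, h_3 = f(L/D)V²/2g = 4.389 m
Series → Q common, losses add: H = Σh = 35.04 m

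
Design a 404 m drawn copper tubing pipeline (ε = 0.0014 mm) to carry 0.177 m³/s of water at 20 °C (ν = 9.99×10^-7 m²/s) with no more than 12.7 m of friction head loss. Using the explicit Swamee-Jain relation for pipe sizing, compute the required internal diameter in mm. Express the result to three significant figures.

Swamee-Jain (Type III): D = 0.66·[ε^1.25·(LQ²/(gh_f))^4.75 + ν·Q^9.4·(L/(gh_f))^5.2]^0.04
LQ²/(gh_f) = 0.1016; L/(gh_f) = 3.243
Term 1 = ε^1.25·(…)^4.75 = 9.23×10^-13; Term 2 = ν·Q^9.4·(…)^5.2 = 3.87×10^-11
D = 0.66·(9.23×10^-13 + 3.87×10^-11)^0.04 = 0.2532 m = 253 mm
Check: V = 3.52 m/s, Re = 8.91×10^5, f = 0.01196, h_f = 12.0 m ≈ 12.7 m ✓

D ≈ 253 mm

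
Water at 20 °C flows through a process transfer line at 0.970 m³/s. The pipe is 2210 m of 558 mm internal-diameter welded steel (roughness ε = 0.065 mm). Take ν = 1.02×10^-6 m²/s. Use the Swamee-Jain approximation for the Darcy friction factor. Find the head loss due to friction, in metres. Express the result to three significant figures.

h_f ≈ 41.6 m

V = 4Q/(πD²) = 4·0.970/(π·0.558²) = 3.967 m/s
Re = VD/ν = 3.967·0.558/1.02×10^-6 = 2.17×10^6 → turbulent
ε/D = 0.065/558 = 1.16×10^-4
Swamee-Jain: f = 0.01310
h_f = f(L/D)V²/(2g) = 0.01310·(2210/0.558)·3.967²/(2·9.81) = 41.62 m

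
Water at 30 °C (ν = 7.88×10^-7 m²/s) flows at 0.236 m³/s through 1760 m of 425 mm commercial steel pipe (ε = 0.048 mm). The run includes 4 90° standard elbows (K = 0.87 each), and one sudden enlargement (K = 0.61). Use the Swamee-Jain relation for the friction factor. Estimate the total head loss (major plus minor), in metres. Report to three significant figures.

V = 4Q/(πD²) = 1.664 m/s; V²/2g = 0.1411 m
Re = 8.97×10^5, ε/D = 1.13×10^-4 → f = 0.01381 (Swamee-Jain)
Major: h_f = f(L/D)·V²/2g = 0.01381·4141·0.1411 = 8.070 m
Minor: ΣK = 4.09; h_m = ΣK·V²/2g = 0.5769 m
Total H_L = 8.070 + 0.5769 = 8.647 m

H_L ≈ 8.65 m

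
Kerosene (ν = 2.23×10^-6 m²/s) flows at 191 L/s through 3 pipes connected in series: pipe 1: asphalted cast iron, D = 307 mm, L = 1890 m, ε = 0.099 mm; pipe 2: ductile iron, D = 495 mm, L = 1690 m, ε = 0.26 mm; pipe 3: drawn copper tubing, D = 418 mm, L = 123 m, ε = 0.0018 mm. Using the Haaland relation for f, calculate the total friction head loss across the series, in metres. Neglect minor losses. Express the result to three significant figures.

H ≈ 38.6 m

Pipe 1: V = 2.580 m/s, Re = 3.55×10^5, ε/D = 3.22×10^-4, f = 0.01672, h_1 = f(L/D)V²/2g = 34.94 m
Pipe 2: V = 0.9925 m/s, Re = 2.20×10^5, ε/D = 5.25×10^-4, f = 0.01862, h_2 = f(L/D)V²/2g = 3.192 m
Pipe 3: V = 1.392 m/s, Re = 2.61×10^5, ε/D = 4.31×10^-6, f = 0.01476, h_3 = f(L/D)V²/2g = 0.4287 m
Series → Q common, losses add: H = Σh = 38.56 m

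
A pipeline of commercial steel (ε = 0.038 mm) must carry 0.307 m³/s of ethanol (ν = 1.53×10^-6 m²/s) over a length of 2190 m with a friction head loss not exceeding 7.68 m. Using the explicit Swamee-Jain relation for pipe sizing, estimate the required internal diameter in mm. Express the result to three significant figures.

D ≈ 506 mm

Swamee-Jain (Type III): D = 0.66·[ε^1.25·(LQ²/(gh_f))^4.75 + ν·Q^9.4·(L/(gh_f))^5.2]^0.04
LQ²/(gh_f) = 2.740; L/(gh_f) = 29.07
Term 1 = ε^1.25·(…)^4.75 = 3.58×10^-4; Term 2 = ν·Q^9.4·(…)^5.2 = 9.41×10^-4
D = 0.66·(3.58×10^-4 + 9.41×10^-4)^0.04 = 0.5059 m = 506 mm
Check: V = 1.53 m/s, Re = 5.05×10^5, f = 0.01415, h_f = 7.28 m ≈ 7.68 m ✓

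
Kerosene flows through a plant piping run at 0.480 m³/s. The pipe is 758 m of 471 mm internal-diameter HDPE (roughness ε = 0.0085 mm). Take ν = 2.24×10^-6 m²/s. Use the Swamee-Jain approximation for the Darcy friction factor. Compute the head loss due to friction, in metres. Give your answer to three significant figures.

h_f ≈ 8.13 m

V = 4Q/(πD²) = 4·0.480/(π·0.471²) = 2.755 m/s
Re = VD/ν = 2.755·0.471/2.24×10^-6 = 5.79×10^5 → turbulent
ε/D = 0.0085/471 = 1.80×10^-5
Swamee-Jain: f = 0.01306
h_f = f(L/D)V²/(2g) = 0.01306·(758/0.471)·2.755²/(2·9.81) = 8.133 m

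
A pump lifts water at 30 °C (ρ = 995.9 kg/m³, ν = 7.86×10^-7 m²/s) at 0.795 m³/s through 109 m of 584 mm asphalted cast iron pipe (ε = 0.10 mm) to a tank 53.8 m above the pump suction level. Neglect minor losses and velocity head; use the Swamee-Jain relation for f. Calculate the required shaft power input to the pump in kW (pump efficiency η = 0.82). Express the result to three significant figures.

V = 4Q/(πD²) = 2.968 m/s; Re = 2.21×10^6; ε/D = 1.71×10^-4; f = 0.01390
h_f = f(L/D)V²/2g = 1.165 m
Total head H = z + h_f = 53.8 + 1.165 = 54.97 m
P_hyd = ρgQH = 995.9·9.81·0.795·54.97 = 426.9 kW
P_shaft = P_hyd/η = 426.9/0.82 = 520.6 kW

P_shaft ≈ 521 kW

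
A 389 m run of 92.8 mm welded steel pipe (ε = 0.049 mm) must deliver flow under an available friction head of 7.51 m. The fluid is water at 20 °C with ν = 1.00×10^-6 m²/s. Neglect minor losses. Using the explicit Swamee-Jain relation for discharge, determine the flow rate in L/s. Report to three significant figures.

Swamee-Jain (Type II): Q = -0.965·√(gD⁵h_f/L)·ln[ε/(3.7D) + √(3.17ν²L/(gD³h_f))]
√(gD⁵h_f/L) = √(9.81·0.0928⁵·7.51/389) = 0.001142
ε/(3.7D) = 1.43×10^-4; √(3.17ν²L/(gD³h_f)) = 1.45×10^-4
Q = -0.965·0.001142·ln(2.874×10^-4) = 0.008984 m³/s
Check: V = 1.33 m/s, Re = 1.23×10^5, f = 0.02003, h_f = 7.55 m ≈ 7.51 m ✓

Q ≈ 8.98 L/s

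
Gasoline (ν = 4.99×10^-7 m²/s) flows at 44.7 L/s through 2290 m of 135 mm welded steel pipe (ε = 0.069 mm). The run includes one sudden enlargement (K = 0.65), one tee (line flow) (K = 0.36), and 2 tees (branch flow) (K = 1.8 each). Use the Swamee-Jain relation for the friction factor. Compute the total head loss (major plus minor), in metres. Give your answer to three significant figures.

V = 4Q/(πD²) = 3.123 m/s; V²/2g = 0.4971 m
Re = 8.45×10^5, ε/D = 5.11×10^-4 → f = 0.01747 (Swamee-Jain)
Major: h_f = f(L/D)·V²/2g = 0.01747·16963·0.4971 = 147.3 m
Minor: ΣK = 4.61; h_m = ΣK·V²/2g = 2.291 m
Total H_L = 147.3 + 2.291 = 149.6 m

H_L ≈ 150 m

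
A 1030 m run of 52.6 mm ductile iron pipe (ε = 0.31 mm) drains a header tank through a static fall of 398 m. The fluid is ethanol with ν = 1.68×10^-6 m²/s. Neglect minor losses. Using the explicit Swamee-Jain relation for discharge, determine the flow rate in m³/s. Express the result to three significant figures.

Swamee-Jain (Type II): Q = -0.965·√(gD⁵h_f/L)·ln[ε/(3.7D) + √(3.17ν²L/(gD³h_f))]
√(gD⁵h_f/L) = √(9.81·0.0526⁵·398/1030) = 0.001235
ε/(3.7D) = 0.00159; √(3.17ν²L/(gD³h_f)) = 1.27×10^-4
Q = -0.965·0.001235·ln(0.001720) = 0.007589 m³/s
Check: V = 3.49 m/s, Re = 1.09×10^5, f = 0.03295, h_f = 401 m ≈ 398 m ✓

Q ≈ 0.00759 m³/s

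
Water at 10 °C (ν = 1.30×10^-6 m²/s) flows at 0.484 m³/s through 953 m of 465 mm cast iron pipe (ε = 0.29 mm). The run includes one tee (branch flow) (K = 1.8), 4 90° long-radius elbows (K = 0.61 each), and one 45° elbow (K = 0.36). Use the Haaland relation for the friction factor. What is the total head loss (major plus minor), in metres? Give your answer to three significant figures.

V = 4Q/(πD²) = 2.850 m/s; V²/2g = 0.4140 m
Re = 1.02×10^6, ε/D = 6.24×10^-4 → f = 0.01796 (Haaland)
Major: h_f = f(L/D)·V²/2g = 0.01796·2049·0.4140 = 15.24 m
Minor: ΣK = 4.60; h_m = ΣK·V²/2g = 1.904 m
Total H_L = 15.24 + 1.904 = 17.15 m

H_L ≈ 17.1 m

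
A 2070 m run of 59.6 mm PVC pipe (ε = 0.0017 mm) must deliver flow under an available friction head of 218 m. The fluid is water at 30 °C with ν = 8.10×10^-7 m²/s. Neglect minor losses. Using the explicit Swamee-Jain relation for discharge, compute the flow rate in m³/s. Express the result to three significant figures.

Swamee-Jain (Type II): Q = -0.965·√(gD⁵h_f/L)·ln[ε/(3.7D) + √(3.17ν²L/(gD³h_f))]
√(gD⁵h_f/L) = √(9.81·0.0596⁵·218/2070) = 8.814×10^-4
ε/(3.7D) = 7.71×10^-6; √(3.17ν²L/(gD³h_f)) = 9.75×10^-5
Q = -0.965·8.814×10^-4·ln(1.052×10^-4) = 0.007791 m³/s
Check: V = 2.79 m/s, Re = 2.05×10^5, f = 0.01571, h_f = 217 m ≈ 218 m ✓

Q ≈ 0.00779 m³/s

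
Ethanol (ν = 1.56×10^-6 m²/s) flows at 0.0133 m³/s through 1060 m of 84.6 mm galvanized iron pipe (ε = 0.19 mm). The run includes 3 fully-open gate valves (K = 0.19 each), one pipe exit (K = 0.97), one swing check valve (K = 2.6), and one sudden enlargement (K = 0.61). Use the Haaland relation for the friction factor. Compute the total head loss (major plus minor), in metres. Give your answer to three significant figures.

H_L ≈ 91.9 m

V = 4Q/(πD²) = 2.366 m/s; V²/2g = 0.2853 m
Re = 1.28×10^5, ε/D = 0.00225 → f = 0.02532 (Haaland)
Major: h_f = f(L/D)·V²/2g = 0.02532·12530·0.2853 = 90.52 m
Minor: ΣK = 4.75; h_m = ΣK·V²/2g = 1.355 m
Total H_L = 90.52 + 1.355 = 91.87 m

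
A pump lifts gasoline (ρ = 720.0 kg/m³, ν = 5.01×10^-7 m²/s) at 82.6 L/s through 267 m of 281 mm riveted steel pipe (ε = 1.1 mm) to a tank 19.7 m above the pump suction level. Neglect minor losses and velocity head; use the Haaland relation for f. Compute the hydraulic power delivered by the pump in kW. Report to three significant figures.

V = 4Q/(πD²) = 1.332 m/s; Re = 7.47×10^5; ε/D = 0.00391; f = 0.02843
h_f = f(L/D)V²/2g = 2.443 m
Total head H = z + h_f = 19.7 + 2.443 = 22.14 m
P_hyd = ρgQH = 720.0·9.81·0.0826·22.14 = 12.92 kW

P_hyd ≈ 12.9 kW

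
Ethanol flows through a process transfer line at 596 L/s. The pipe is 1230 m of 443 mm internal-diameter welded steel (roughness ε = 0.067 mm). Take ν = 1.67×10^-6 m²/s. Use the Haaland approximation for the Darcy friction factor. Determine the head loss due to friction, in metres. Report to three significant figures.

h_f ≈ 29.6 m

V = 4Q/(πD²) = 4·0.596/(π·0.443²) = 3.867 m/s
Re = VD/ν = 3.867·0.443/1.67×10^-6 = 1.03×10^6 → turbulent
ε/D = 0.067/443 = 1.51×10^-4
Haaland: f = 0.01400
h_f = f(L/D)V²/(2g) = 0.01400·(1230/0.443)·3.867²/(2·9.81) = 29.62 m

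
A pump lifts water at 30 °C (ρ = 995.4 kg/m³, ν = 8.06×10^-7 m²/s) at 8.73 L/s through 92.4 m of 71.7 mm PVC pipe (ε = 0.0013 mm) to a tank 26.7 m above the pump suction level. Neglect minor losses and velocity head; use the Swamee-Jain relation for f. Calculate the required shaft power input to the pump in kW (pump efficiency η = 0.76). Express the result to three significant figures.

P_shaft ≈ 3.54 kW

V = 4Q/(πD²) = 2.162 m/s; Re = 1.92×10^5; ε/D = 1.81×10^-5; f = 0.01581
h_f = f(L/D)V²/2g = 4.856 m
Total head H = z + h_f = 26.7 + 4.856 = 31.56 m
P_hyd = ρgQH = 995.4·9.81·0.00873·31.56 = 2.690 kW
P_shaft = P_hyd/η = 2.690/0.76 = 3.540 kW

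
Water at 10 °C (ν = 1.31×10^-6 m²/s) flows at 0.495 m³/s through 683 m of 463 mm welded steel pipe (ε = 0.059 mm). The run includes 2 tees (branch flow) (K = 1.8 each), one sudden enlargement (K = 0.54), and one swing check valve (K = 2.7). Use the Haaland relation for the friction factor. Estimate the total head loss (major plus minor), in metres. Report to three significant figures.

H_L ≈ 11.9 m

V = 4Q/(πD²) = 2.940 m/s; V²/2g = 0.4406 m
Re = 1.04×10^6, ε/D = 1.27×10^-4 → f = 0.01368 (Haaland)
Major: h_f = f(L/D)·V²/2g = 0.01368·1475·0.4406 = 8.888 m
Minor: ΣK = 6.84; h_m = ΣK·V²/2g = 3.013 m
Total H_L = 8.888 + 3.013 = 11.90 m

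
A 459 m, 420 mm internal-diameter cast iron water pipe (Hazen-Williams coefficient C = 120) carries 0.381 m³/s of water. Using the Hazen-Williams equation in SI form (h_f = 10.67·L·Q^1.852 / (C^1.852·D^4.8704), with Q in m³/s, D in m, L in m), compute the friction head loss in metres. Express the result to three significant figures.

h_f = 10.67·459·0.381^1.852 / (120^1.852·0.420^4.8704) = 7.909 m

h_f ≈ 7.91 m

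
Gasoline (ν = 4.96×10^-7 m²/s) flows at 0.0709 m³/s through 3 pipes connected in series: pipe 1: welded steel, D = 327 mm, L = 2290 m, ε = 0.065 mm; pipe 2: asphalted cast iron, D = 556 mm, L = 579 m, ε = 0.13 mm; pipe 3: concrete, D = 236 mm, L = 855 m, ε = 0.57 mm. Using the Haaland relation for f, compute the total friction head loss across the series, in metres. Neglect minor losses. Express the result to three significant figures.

H ≈ 16.0 m

Pipe 1: V = 0.8442 m/s, Re = 5.57×10^5, ε/D = 1.99×10^-4, f = 0.01515, h_1 = f(L/D)V²/2g = 3.853 m
Pipe 2: V = 0.2920 m/s, Re = 3.27×10^5, ε/D = 2.34×10^-4, f = 0.01618, h_2 = f(L/D)V²/2g = 0.07323 m
Pipe 3: V = 1.621 m/s, Re = 7.71×10^5, ε/D = 0.00242, f = 0.02487, h_3 = f(L/D)V²/2g = 12.07 m
Series → Q common, losses add: H = Σh = 15.99 m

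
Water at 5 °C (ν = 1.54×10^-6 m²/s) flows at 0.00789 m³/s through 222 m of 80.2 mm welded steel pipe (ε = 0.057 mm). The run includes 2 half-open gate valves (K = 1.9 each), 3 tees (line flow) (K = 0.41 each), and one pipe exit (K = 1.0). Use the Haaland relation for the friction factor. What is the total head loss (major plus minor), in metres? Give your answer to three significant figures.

V = 4Q/(πD²) = 1.562 m/s; V²/2g = 0.1243 m
Re = 8.13×10^4, ε/D = 7.11×10^-4 → f = 0.02141 (Haaland)
Major: h_f = f(L/D)·V²/2g = 0.02141·2768·0.1243 = 7.370 m
Minor: ΣK = 6.03; h_m = ΣK·V²/2g = 0.7497 m
Total H_L = 7.370 + 0.7497 = 8.119 m

H_L ≈ 8.12 m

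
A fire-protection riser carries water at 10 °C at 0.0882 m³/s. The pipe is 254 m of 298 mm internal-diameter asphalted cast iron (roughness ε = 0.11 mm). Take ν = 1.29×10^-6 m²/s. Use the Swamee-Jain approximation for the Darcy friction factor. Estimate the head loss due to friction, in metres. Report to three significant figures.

V = 4Q/(πD²) = 4·0.0882/(π·0.298²) = 1.265 m/s
Re = VD/ν = 1.265·0.298/1.29×10^-6 = 2.92×10^5 → turbulent
ε/D = 0.11/298 = 3.69×10^-4
Swamee-Jain: f = 0.01757
h_f = f(L/D)V²/(2g) = 0.01757·(254/0.298)·1.265²/(2·9.81) = 1.221 m

h_f ≈ 1.22 m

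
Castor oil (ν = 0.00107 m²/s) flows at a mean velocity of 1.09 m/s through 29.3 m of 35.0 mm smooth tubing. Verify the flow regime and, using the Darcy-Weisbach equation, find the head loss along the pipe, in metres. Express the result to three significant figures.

h_f ≈ 91.0 m

Re = VD/ν = 1.09·0.03500/0.00107 = 35.7 → laminar (Re < 2300)
f = 64/Re = 1.795
h_f = f(L/D)V²/(2g) = 1.795·(29.3/0.03500)·1.09²/(2·9.81) = 91.00 m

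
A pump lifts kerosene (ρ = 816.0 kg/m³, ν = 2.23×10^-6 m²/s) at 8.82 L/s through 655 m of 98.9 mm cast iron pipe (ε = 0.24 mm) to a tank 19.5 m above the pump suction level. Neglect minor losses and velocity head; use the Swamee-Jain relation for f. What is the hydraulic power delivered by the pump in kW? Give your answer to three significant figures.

P_hyd ≈ 2.25 kW

V = 4Q/(πD²) = 1.148 m/s; Re = 5.09×10^4; ε/D = 0.00243; f = 0.02769
h_f = f(L/D)V²/2g = 12.32 m
Total head H = z + h_f = 19.5 + 12.32 = 31.82 m
P_hyd = ρgQH = 816.0·9.81·0.00882·31.82 = 2.247 kW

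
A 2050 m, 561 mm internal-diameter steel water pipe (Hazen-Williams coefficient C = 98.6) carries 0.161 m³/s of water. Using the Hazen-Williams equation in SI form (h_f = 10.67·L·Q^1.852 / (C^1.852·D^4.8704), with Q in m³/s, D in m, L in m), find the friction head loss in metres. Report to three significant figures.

h_f ≈ 2.52 m

h_f = 10.67·2050·0.161^1.852 / (98.6^1.852·0.561^4.8704) = 2.517 m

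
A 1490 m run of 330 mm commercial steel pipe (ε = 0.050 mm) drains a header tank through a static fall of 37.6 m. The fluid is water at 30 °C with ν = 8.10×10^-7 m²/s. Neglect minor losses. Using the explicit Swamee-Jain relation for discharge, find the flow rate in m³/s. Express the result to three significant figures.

Q ≈ 0.294 m³/s

Swamee-Jain (Type II): Q = -0.965·√(gD⁵h_f/L)·ln[ε/(3.7D) + √(3.17ν²L/(gD³h_f))]
√(gD⁵h_f/L) = √(9.81·0.330⁵·37.6/1490) = 0.03113
ε/(3.7D) = 4.10×10^-5; √(3.17ν²L/(gD³h_f)) = 1.53×10^-5
Q = -0.965·0.03113·ln(5.624×10^-5) = 0.2939 m³/s
Check: V = 3.44 m/s, Re = 1.40×10^6, f = 0.01392, h_f = 37.8 m ≈ 37.6 m ✓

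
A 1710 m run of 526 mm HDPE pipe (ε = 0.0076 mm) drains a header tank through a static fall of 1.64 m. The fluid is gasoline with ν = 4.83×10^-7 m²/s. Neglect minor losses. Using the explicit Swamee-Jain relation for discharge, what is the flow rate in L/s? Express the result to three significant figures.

Q ≈ 197 L/s

Swamee-Jain (Type II): Q = -0.965·√(gD⁵h_f/L)·ln[ε/(3.7D) + √(3.17ν²L/(gD³h_f))]
√(gD⁵h_f/L) = √(9.81·0.526⁵·1.64/1710) = 0.01946
ε/(3.7D) = 3.91×10^-6; √(3.17ν²L/(gD³h_f)) = 2.32×10^-5
Q = -0.965·0.01946·ln(2.715×10^-5) = 0.1975 m³/s
Check: V = 0.909 m/s, Re = 9.90×10^5, f = 0.01197, h_f = 1.64 m ≈ 1.64 m ✓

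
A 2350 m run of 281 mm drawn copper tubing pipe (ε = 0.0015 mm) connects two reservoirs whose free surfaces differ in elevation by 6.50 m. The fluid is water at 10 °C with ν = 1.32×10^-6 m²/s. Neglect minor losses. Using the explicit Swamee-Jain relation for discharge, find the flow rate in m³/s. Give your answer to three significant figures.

Q ≈ 0.0615 m³/s

Swamee-Jain (Type II): Q = -0.965·√(gD⁵h_f/L)·ln[ε/(3.7D) + √(3.17ν²L/(gD³h_f))]
√(gD⁵h_f/L) = √(9.81·0.281⁵·6.50/2350) = 0.006895
ε/(3.7D) = 1.44×10^-6; √(3.17ν²L/(gD³h_f)) = 9.58×10^-5
Q = -0.965·0.006895·ln(9.723×10^-5) = 0.06147 m³/s
Check: V = 0.991 m/s, Re = 2.11×10^5, f = 0.01542, h_f = 6.46 m ≈ 6.50 m ✓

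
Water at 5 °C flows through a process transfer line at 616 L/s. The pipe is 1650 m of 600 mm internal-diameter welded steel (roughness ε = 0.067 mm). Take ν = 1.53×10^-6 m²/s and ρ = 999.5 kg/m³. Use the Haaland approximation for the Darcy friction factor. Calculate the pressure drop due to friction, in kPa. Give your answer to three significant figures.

Δp ≈ 89.1 kPa

V = 4Q/(πD²) = 4·0.616/(π·0.600²) = 2.179 m/s
Re = VD/ν = 2.179·0.600/1.53×10^-6 = 8.54×10^5 → turbulent
ε/D = 0.067/600 = 1.12×10^-4
Haaland: f = 0.01367
h_f = f(L/D)V²/(2g) = 0.01367·(1650/0.600)·2.179²/(2·9.81) = 9.091 m
Δp = ρg·h_f = 999.5·9.81·9.091 = 89.14 kPa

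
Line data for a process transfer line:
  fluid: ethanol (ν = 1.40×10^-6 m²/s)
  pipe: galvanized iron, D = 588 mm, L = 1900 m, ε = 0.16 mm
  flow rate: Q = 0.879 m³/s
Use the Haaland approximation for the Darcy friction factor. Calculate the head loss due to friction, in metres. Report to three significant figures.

h_f ≈ 26.2 m

V = 4Q/(πD²) = 4·0.879/(π·0.588²) = 3.237 m/s
Re = VD/ν = 3.237·0.588/1.40×10^-6 = 1.36×10^6 → turbulent
ε/D = 0.16/588 = 2.72×10^-4
Haaland: f = 0.01517
h_f = f(L/D)V²/(2g) = 0.01517·(1900/0.588)·3.237²/(2·9.81) = 26.18 m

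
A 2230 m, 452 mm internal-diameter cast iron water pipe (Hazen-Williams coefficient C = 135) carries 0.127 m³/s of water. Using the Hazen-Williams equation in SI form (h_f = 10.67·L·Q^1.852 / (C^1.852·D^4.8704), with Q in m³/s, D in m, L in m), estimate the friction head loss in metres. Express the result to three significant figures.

h_f = 10.67·2230·0.127^1.852 / (135^1.852·0.452^4.8704) = 2.825 m

h_f ≈ 2.82 m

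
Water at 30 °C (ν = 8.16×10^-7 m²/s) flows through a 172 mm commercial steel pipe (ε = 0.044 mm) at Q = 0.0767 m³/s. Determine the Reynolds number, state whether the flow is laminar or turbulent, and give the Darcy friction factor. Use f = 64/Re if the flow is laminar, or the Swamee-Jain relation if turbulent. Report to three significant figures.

V = 4Q/(πD²) = 3.301 m/s
Re = VD/ν = 3.301·0.172/8.16×10^-7 = 6.96×10^5
Re > 4000 → turbulent; ε/D = 2.56×10^-4
Swamee-Jain: f = 0.01565

Re ≈ 6.96×10^5; turbulent; f ≈ 0.0157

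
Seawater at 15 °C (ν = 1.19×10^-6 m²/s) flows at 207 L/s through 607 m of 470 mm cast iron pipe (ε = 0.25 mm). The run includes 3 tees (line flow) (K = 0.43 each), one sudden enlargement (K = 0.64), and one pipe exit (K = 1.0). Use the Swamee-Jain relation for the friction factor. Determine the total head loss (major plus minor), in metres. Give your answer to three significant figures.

H_L ≈ 1.90 m

V = 4Q/(πD²) = 1.193 m/s; V²/2g = 0.07256 m
Re = 4.71×10^5, ε/D = 5.32×10^-4 → f = 0.01803 (Swamee-Jain)
Major: h_f = f(L/D)·V²/2g = 0.01803·1291·0.07256 = 1.689 m
Minor: ΣK = 2.93; h_m = ΣK·V²/2g = 0.2126 m
Total H_L = 1.689 + 0.2126 = 1.902 m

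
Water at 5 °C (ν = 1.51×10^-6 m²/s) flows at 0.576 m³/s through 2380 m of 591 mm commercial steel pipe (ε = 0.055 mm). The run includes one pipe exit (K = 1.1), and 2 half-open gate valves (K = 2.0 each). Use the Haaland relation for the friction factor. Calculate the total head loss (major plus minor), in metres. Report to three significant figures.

V = 4Q/(πD²) = 2.100 m/s; V²/2g = 0.2247 m
Re = 8.22×10^5, ε/D = 9.31×10^-5 → f = 0.01346 (Haaland)
Major: h_f = f(L/D)·V²/2g = 0.01346·4027·0.2247 = 12.18 m
Minor: ΣK = 5.10; h_m = ΣK·V²/2g = 1.146 m
Total H_L = 12.18 + 1.146 = 13.32 m

H_L ≈ 13.3 m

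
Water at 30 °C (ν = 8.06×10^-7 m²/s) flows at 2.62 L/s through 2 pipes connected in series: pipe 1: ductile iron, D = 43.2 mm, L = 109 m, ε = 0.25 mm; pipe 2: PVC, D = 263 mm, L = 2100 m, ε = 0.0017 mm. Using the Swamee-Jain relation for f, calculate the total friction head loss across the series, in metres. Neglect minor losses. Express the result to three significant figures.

Pipe 1: V = 1.787 m/s, Re = 9.58×10^4, ε/D = 0.00579, f = 0.03291, h_1 = f(L/D)V²/2g = 13.52 m
Pipe 2: V = 0.04823 m/s, Re = 1.57×10^4, ε/D = 6.46×10^-6, f = 0.02746, h_2 = f(L/D)V²/2g = 0.02599 m
Series → Q common, losses add: H = Σh = 13.55 m

H ≈ 13.5 m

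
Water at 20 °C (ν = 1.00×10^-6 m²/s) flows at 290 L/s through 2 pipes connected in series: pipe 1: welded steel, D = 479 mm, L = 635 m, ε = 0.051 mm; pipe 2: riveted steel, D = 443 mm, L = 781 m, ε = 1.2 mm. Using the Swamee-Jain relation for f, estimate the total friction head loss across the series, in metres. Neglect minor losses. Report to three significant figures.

H ≈ 10.6 m

Pipe 1: V = 1.609 m/s, Re = 7.71×10^5, ε/D = 1.06×10^-4, f = 0.01391, h_1 = f(L/D)V²/2g = 2.434 m
Pipe 2: V = 1.881 m/s, Re = 8.33×10^5, ε/D = 0.00271, f = 0.02569, h_2 = f(L/D)V²/2g = 8.171 m
Series → Q common, losses add: H = Σh = 10.61 m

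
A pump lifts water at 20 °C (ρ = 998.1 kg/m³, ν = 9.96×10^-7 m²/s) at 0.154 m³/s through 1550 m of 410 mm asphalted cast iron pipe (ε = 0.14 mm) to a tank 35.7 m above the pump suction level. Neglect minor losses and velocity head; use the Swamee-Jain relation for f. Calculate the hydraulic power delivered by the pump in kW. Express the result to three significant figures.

V = 4Q/(πD²) = 1.166 m/s; Re = 4.80×10^5; ε/D = 3.41×10^-4; f = 0.01674
h_f = f(L/D)V²/2g = 4.388 m
Total head H = z + h_f = 35.7 + 4.388 = 40.09 m
P_hyd = ρgQH = 998.1·9.81·0.154·40.09 = 60.45 kW

P_hyd ≈ 60.4 kW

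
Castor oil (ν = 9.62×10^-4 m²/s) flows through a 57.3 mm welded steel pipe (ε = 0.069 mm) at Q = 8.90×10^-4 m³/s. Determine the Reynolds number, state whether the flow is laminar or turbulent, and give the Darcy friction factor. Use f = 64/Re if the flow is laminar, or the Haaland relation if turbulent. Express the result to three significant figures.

Re ≈ 20.6; laminar; f = 64/Re ≈ 3.11

V = 4Q/(πD²) = 0.3451 m/s
Re = VD/ν = 0.3451·0.0573/9.62×10^-4 = 20.6
Re < 2300 → laminar → f = 64/Re = 3.113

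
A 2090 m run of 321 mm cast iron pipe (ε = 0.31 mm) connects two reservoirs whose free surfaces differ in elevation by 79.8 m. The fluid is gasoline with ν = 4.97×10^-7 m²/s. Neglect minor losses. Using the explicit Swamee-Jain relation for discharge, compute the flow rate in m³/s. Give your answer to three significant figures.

Q ≈ 0.283 m³/s

Swamee-Jain (Type II): Q = -0.965·√(gD⁵h_f/L)·ln[ε/(3.7D) + √(3.17ν²L/(gD³h_f))]
√(gD⁵h_f/L) = √(9.81·0.321⁵·79.8/2090) = 0.03573
ε/(3.7D) = 2.61×10^-4; √(3.17ν²L/(gD³h_f)) = 7.95×10^-6
Q = -0.965·0.03573·ln(2.690×10^-4) = 0.2834 m³/s
Check: V = 3.50 m/s, Re = 2.26×10^6, f = 0.01967, h_f = 80.1 m ≈ 79.8 m ✓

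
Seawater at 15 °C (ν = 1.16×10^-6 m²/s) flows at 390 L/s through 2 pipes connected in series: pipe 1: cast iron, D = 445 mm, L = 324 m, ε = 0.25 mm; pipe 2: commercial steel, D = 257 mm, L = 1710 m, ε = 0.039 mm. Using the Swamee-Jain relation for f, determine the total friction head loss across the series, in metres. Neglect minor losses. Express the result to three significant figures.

H ≈ 269 m

Pipe 1: V = 2.508 m/s, Re = 9.62×10^5, ε/D = 5.62×10^-4, f = 0.01772, h_1 = f(L/D)V²/2g = 4.136 m
Pipe 2: V = 7.518 m/s, Re = 1.67×10^6, ε/D = 1.52×10^-4, f = 0.01380, h_2 = f(L/D)V²/2g = 264.5 m
Series → Q common, losses add: H = Σh = 268.7 m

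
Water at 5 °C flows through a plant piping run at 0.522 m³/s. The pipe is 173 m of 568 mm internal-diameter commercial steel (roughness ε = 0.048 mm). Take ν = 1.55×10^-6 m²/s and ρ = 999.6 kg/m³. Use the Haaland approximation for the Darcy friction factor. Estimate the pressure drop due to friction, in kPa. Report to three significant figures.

V = 4Q/(πD²) = 4·0.522/(π·0.568²) = 2.060 m/s
Re = VD/ν = 2.060·0.568/1.55×10^-6 = 7.55×10^5 → turbulent
ε/D = 0.048/568 = 8.45×10^-5
Haaland: f = 0.01345
h_f = f(L/D)V²/(2g) = 0.01345·(173/0.568)·2.060²/(2·9.81) = 0.8860 m
Δp = ρg·h_f = 999.6·9.81·0.8860 = 8.688 kPa

Δp ≈ 8.69 kPa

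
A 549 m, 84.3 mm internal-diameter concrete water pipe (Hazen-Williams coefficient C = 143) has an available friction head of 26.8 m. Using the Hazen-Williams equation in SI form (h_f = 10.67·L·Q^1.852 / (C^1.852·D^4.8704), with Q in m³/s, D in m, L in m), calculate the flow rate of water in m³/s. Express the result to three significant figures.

Q ≈ 0.0117 m³/s

Rearranging: Q = [h_f·C^1.852·D^4.8704 / (10.67·L)]^(1/1.852)
Q = [26.8·143^1.852·0.0843^4.8704 / (10.67·549)]^0.540 = 0.01167 m³/s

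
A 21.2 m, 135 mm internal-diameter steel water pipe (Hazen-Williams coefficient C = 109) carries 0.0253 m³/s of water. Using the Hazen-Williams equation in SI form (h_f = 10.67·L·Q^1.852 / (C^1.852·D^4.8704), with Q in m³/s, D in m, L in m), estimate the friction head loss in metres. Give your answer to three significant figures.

h_f ≈ 0.723 m

h_f = 10.67·21.2·0.0253^1.852 / (109^1.852·0.135^4.8704) = 0.7234 m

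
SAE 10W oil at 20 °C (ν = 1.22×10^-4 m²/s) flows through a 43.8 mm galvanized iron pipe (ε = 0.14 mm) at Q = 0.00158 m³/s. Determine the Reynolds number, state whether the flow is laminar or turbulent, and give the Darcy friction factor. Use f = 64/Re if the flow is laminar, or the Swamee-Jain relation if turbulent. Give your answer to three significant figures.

Re ≈ 376; laminar; f = 64/Re ≈ 0.170

V = 4Q/(πD²) = 1.049 m/s
Re = VD/ν = 1.049·0.0438/1.22×10^-4 = 376
Re < 2300 → laminar → f = 64/Re = 0.1700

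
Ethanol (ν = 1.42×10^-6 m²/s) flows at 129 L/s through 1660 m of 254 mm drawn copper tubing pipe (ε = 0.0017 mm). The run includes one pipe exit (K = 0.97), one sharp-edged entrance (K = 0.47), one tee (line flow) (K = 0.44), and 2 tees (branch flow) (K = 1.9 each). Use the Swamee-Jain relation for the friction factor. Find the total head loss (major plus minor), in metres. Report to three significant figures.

V = 4Q/(πD²) = 2.546 m/s; V²/2g = 0.3303 m
Re = 4.55×10^5, ε/D = 6.69×10^-6 → f = 0.01341 (Swamee-Jain)
Major: h_f = f(L/D)·V²/2g = 0.01341·6535·0.3303 = 28.96 m
Minor: ΣK = 5.68; h_m = ΣK·V²/2g = 1.876 m
Total H_L = 28.96 + 1.876 = 30.84 m

H_L ≈ 30.8 m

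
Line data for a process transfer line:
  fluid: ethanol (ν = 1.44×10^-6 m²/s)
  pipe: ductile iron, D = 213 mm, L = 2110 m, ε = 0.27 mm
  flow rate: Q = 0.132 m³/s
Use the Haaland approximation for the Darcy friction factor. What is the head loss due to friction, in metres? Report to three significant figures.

h_f ≈ 147 m

V = 4Q/(πD²) = 4·0.132/(π·0.213²) = 3.704 m/s
Re = VD/ν = 3.704·0.213/1.44×10^-6 = 5.48×10^5 → turbulent
ε/D = 0.27/213 = 0.00127
Haaland: f = 0.02127
h_f = f(L/D)V²/(2g) = 0.02127·(2110/0.213)·3.704²/(2·9.81) = 147.3 m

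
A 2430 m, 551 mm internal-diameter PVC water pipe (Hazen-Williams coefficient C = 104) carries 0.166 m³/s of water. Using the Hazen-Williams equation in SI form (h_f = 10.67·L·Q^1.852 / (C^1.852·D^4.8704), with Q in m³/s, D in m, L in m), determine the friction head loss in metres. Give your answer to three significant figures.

h_f = 10.67·2430·0.166^1.852 / (104^1.852·0.551^4.8704) = 3.123 m

h_f ≈ 3.12 m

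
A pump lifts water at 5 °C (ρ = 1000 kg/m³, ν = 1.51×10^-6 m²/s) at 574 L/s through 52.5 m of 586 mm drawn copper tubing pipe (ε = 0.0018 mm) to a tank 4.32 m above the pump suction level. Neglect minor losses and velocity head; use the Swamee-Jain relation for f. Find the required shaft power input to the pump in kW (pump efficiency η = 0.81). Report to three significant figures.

P_shaft ≈ 31.8 kW

V = 4Q/(πD²) = 2.128 m/s; Re = 8.26×10^5; ε/D = 3.07×10^-6; f = 0.01206
h_f = f(L/D)V²/2g = 0.2494 m
Total head H = z + h_f = 4.32 + 0.2494 = 4.569 m
P_hyd = ρgQH = 1000·9.81·0.574·4.569 = 25.73 kW
P_shaft = P_hyd/η = 25.73/0.81 = 31.77 kW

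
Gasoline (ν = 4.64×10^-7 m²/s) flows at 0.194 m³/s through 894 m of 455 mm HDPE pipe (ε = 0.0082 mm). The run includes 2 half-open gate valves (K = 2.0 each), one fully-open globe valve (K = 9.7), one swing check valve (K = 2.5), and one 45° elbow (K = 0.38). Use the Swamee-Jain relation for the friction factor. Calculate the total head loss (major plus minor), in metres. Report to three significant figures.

V = 4Q/(πD²) = 1.193 m/s; V²/2g = 0.07256 m
Re = 1.17×10^6, ε/D = 1.80×10^-5 → f = 0.01178 (Swamee-Jain)
Major: h_f = f(L/D)·V²/2g = 0.01178·1965·0.07256 = 1.679 m
Minor: ΣK = 16.6; h_m = ΣK·V²/2g = 1.203 m
Total H_L = 1.679 + 1.203 = 2.882 m

H_L ≈ 2.88 m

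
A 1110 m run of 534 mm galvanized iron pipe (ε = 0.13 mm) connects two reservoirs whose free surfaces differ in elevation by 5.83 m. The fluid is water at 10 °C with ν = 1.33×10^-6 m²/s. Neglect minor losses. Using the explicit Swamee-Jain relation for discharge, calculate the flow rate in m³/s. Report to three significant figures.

Q ≈ 0.424 m³/s

Swamee-Jain (Type II): Q = -0.965·√(gD⁵h_f/L)·ln[ε/(3.7D) + √(3.17ν²L/(gD³h_f))]
√(gD⁵h_f/L) = √(9.81·0.534⁵·5.83/1110) = 0.04730
ε/(3.7D) = 6.58×10^-5; √(3.17ν²L/(gD³h_f)) = 2.67×10^-5
Q = -0.965·0.04730·ln(9.253×10^-5) = 0.4239 m³/s
Check: V = 1.89 m/s, Re = 7.60×10^5, f = 0.01545, h_f = 5.87 m ≈ 5.83 m ✓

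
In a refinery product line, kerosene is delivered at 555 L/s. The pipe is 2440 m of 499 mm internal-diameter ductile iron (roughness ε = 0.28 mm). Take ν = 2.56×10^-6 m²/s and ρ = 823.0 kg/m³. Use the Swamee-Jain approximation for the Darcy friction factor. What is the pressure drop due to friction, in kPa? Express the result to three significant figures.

Δp ≈ 293 kPa

V = 4Q/(πD²) = 4·0.555/(π·0.499²) = 2.838 m/s
Re = VD/ν = 2.838·0.499/2.56×10^-6 = 5.53×10^5 → turbulent
ε/D = 0.28/499 = 5.61×10^-4
Swamee-Jain: f = 0.01807
h_f = f(L/D)V²/(2g) = 0.01807·(2440/0.499)·2.838²/(2·9.81) = 36.26 m
Δp = ρg·h_f = 823.0·9.81·36.26 = 292.8 kPa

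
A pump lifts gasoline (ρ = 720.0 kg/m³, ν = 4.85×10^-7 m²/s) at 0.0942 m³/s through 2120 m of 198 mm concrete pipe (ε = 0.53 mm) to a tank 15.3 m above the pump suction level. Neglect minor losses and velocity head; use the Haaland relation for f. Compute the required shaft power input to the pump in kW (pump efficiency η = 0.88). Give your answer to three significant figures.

P_shaft ≈ 110 kW

V = 4Q/(πD²) = 3.059 m/s; Re = 1.25×10^6; ε/D = 0.00268; f = 0.02550
h_f = f(L/D)V²/2g = 130.3 m
Total head H = z + h_f = 15.3 + 130.3 = 145.6 m
P_hyd = ρgQH = 720.0·9.81·0.0942·145.6 = 96.85 kW
P_shaft = P_hyd/η = 96.85/0.88 = 110.1 kW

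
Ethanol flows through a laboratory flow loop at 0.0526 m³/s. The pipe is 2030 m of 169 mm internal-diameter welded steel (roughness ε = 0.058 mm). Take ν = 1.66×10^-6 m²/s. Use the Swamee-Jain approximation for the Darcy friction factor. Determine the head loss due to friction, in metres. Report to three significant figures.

V = 4Q/(πD²) = 4·0.0526/(π·0.169²) = 2.345 m/s
Re = VD/ν = 2.345·0.169/1.66×10^-6 = 2.39×10^5 → turbulent
ε/D = 0.058/169 = 3.43×10^-4
Swamee-Jain: f = 0.01773
h_f = f(L/D)V²/(2g) = 0.01773·(2030/0.169)·2.345²/(2·9.81) = 59.68 m

h_f ≈ 59.7 m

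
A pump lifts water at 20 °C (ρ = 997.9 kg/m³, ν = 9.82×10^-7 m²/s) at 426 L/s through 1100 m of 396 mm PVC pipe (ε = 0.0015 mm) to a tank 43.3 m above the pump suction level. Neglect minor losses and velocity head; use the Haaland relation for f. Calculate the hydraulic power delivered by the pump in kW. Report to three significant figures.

P_hyd ≈ 259 kW

V = 4Q/(πD²) = 3.459 m/s; Re = 1.39×10^6; ε/D = 3.79×10^-6; f = 0.01104
h_f = f(L/D)V²/2g = 18.71 m
Total head H = z + h_f = 43.3 + 18.71 = 62.01 m
P_hyd = ρgQH = 997.9·9.81·0.426·62.01 = 258.6 kW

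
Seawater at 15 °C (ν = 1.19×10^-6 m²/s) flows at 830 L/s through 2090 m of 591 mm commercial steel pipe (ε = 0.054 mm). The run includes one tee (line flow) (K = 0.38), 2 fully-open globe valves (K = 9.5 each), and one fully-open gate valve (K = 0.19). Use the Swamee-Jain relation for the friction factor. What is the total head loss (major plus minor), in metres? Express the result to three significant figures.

V = 4Q/(πD²) = 3.026 m/s; V²/2g = 0.4666 m
Re = 1.50×10^6, ε/D = 9.14×10^-5 → f = 0.01296 (Swamee-Jain)
Major: h_f = f(L/D)·V²/2g = 0.01296·3536·0.4666 = 21.38 m
Minor: ΣK = 19.6; h_m = ΣK·V²/2g = 9.131 m
Total H_L = 21.38 + 9.131 = 30.51 m

H_L ≈ 30.5 m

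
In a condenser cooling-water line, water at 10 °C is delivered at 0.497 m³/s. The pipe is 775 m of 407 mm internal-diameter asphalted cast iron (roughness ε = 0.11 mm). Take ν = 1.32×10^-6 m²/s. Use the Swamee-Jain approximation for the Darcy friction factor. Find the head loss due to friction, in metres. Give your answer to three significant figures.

h_f ≈ 21.8 m

V = 4Q/(πD²) = 4·0.497/(π·0.407²) = 3.820 m/s
Re = VD/ν = 3.820·0.407/1.32×10^-6 = 1.18×10^6 → turbulent
ε/D = 0.11/407 = 2.70×10^-4
Swamee-Jain: f = 0.01537
h_f = f(L/D)V²/(2g) = 0.01537·(775/0.407)·3.820²/(2·9.81) = 21.77 m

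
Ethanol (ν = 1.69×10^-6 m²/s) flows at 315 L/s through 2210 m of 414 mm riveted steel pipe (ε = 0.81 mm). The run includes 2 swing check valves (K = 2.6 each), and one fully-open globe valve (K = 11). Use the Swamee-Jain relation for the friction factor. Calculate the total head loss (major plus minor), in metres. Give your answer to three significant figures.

V = 4Q/(πD²) = 2.340 m/s; V²/2g = 0.2791 m
Re = 5.73×10^5, ε/D = 0.00196 → f = 0.02372 (Swamee-Jain)
Major: h_f = f(L/D)·V²/2g = 0.02372·5338·0.2791 = 35.33 m
Minor: ΣK = 16.2; h_m = ΣK·V²/2g = 4.521 m
Total H_L = 35.33 + 4.521 = 39.85 m

H_L ≈ 39.9 m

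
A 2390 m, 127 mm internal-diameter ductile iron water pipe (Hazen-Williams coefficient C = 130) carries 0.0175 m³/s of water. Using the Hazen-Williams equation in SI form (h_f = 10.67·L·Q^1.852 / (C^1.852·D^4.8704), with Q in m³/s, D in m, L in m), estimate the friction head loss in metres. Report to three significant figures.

h_f = 10.67·2390·0.0175^1.852 / (130^1.852·0.127^4.8704) = 40.04 m

h_f ≈ 40.0 m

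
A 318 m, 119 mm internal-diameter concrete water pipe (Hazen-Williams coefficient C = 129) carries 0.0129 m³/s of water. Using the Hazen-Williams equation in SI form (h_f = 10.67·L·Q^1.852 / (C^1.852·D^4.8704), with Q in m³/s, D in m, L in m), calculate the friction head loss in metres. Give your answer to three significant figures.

h_f ≈ 4.22 m

h_f = 10.67·318·0.0129^1.852 / (129^1.852·0.119^4.8704) = 4.217 m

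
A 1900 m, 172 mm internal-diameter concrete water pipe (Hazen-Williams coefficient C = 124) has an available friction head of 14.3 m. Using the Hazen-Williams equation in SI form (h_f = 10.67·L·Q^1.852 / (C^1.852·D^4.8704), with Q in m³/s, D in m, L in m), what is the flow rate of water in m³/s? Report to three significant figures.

Rearranging: Q = [h_f·C^1.852·D^4.8704 / (10.67·L)]^(1/1.852)
Q = [14.3·124^1.852·0.172^4.8704 / (10.67·1900)]^0.540 = 0.02406 m³/s

Q ≈ 0.0241 m³/s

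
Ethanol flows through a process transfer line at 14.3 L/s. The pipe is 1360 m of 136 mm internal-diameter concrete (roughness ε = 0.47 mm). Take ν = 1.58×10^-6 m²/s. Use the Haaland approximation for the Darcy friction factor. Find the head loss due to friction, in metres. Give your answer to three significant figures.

V = 4Q/(πD²) = 4·0.0143/(π·0.136²) = 0.9844 m/s
Re = VD/ν = 0.9844·0.136/1.58×10^-6 = 8.47×10^4 → turbulent
ε/D = 0.47/136 = 0.00346
Haaland: f = 0.02855
h_f = f(L/D)V²/(2g) = 0.02855·(1360/0.136)·0.9844²/(2·9.81) = 14.10 m

h_f ≈ 14.1 m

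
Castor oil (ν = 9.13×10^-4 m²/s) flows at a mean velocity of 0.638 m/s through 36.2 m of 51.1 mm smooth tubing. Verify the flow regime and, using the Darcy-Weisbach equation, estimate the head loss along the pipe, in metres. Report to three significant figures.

h_f ≈ 26.3 m

Re = VD/ν = 0.638·0.05110/9.13×10^-4 = 35.7 → laminar (Re < 2300)
f = 64/Re = 1.792
h_f = f(L/D)V²/(2g) = 1.792·(36.2/0.05110)·0.638²/(2·9.81) = 26.34 m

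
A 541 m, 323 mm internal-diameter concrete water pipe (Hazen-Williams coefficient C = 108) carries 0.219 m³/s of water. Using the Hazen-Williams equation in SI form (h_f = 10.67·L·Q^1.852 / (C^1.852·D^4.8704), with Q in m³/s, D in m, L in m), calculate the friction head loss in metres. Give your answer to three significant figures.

h_f = 10.67·541·0.219^1.852 / (108^1.852·0.323^4.8704) = 14.60 m

h_f ≈ 14.6 m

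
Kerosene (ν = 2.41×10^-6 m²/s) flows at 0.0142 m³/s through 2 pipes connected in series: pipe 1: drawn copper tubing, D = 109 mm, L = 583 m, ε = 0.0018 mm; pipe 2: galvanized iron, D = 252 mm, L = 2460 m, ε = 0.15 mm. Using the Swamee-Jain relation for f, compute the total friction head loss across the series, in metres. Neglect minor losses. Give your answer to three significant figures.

H ≈ 13.3 m

Pipe 1: V = 1.522 m/s, Re = 6.88×10^4, ε/D = 1.65×10^-5, f = 0.01942, h_1 = f(L/D)V²/2g = 12.26 m
Pipe 2: V = 0.2847 m/s, Re = 2.98×10^4, ε/D = 5.95×10^-4, f = 0.02513, h_2 = f(L/D)V²/2g = 1.013 m
Series → Q common, losses add: H = Σh = 13.28 m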